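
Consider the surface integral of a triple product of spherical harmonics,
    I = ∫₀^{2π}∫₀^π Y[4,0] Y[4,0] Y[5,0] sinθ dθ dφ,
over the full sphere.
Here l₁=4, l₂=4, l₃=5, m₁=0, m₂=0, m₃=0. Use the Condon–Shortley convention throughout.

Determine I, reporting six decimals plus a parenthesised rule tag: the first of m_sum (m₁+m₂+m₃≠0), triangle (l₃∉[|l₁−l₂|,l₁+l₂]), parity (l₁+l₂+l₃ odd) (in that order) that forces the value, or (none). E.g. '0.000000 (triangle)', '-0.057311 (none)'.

L=13 odd ⇒ parity kills the (l;000) factor ⇒ I = 0

0.000000 (parity)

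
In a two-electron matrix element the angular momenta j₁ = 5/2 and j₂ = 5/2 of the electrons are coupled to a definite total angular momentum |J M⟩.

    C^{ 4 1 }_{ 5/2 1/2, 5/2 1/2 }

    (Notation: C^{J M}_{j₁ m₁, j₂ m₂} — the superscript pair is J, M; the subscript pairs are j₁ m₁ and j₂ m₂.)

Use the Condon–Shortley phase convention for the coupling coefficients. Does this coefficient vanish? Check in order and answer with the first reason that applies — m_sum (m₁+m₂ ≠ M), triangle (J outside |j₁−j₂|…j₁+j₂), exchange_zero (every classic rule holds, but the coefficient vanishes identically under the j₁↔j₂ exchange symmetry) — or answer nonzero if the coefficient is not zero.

m-sum: m₁+m₂ = 1/2+1/2 = 1, M = 1  ✓
triangle: |j₁−j₂| = 0 ≤ J = 4 ≤ j₁+j₂ = 5  ✓
exchange: j₁=j₂ and m₁=m₂, and (−1)^(j₁+j₂−J) = (−1)^1 = −1 forces ⟨j₁m₁;j₂m₂|JM⟩ = −⟨j₂m₂;j₁m₁|JM⟩ = −⟨j₁m₁;j₂m₂|JM⟩ ⇒ the coefficient vanishes identically
Racah sum check: Σ_k collapses to 0 ⇒ CG = 0

exchange_zero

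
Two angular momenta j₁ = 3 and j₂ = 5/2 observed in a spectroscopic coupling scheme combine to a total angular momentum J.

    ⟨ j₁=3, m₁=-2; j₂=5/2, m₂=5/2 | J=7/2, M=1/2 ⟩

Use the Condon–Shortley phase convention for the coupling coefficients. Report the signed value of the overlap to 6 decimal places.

+√(16/63) ≈ +0.503953

triangle: 2!*4!*3!/10! = 288/3628800
(j±m)!: 1!*5!*5!*0!*4!*3! = 2073600
prefactor² = (2J+1)*Δ*N² = 9216/7
  k=2: +1/(2!*0!*3!*3!*1!*0!) = 1/72
Σ = 1/72  ⇒  CG² = 9216/7*(1/72)² = 16/63
CG = +√(16/63) = +0.503953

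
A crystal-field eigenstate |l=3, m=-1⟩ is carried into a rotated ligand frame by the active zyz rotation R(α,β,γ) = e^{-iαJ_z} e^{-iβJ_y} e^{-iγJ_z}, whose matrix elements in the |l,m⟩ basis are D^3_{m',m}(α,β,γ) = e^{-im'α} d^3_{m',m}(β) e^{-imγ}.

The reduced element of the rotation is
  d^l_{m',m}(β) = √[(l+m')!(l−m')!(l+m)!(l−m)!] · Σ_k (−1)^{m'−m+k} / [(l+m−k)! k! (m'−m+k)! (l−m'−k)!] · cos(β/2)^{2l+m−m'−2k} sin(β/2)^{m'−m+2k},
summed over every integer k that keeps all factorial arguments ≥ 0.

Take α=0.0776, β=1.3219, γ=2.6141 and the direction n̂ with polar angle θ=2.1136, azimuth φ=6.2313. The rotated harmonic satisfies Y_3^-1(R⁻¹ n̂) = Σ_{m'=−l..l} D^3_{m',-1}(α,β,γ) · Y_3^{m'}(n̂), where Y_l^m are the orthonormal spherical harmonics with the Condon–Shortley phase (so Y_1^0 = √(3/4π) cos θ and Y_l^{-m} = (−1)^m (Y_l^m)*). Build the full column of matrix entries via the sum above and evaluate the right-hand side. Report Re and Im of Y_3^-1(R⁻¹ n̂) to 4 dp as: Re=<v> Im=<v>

Need the full column D^3_{m',-1} for m'=−3..3 at α=0.0776, β=1.3219, γ=2.6141.
cos(β/2)=0.789409, sin(β/2)=0.613867
d^3_{-3,-1}: single k=2 term ⇒ +0.566766;  D = -0.542333+0.164615i
d^3_{-2,-1}: k∈[1..2] ⇒ +0.595094 -0.719714 = -0.124620;  D = +0.116083-0.045331i
d^3_{-1,-1}: k∈[0..2] ⇒ +0.241999 -1.170706 +0.530949 = -0.397757;  D = +0.358178-0.172972i
d^3_{0,-1}: k∈[0..2] ⇒ -0.651893 +1.182611 -0.238377 = +0.292340;  D = -0.252603+0.147155i
d^3_{1,-1}: k∈[0..2] ⇒ +0.878030 -0.707933 +0.053511 = +0.223608;  D = -0.183906+0.127197i
d^3_{2,-1}: k∈[0..1] ⇒ -0.719714 +0.217608 = -0.502106;  D = +0.389573-0.316771i
d^3_{3,-1}: single k=0 term ⇒ +0.342726;  D = -0.248351+0.236184i
Y_3^{m'}(θ=2.1136,φ=6.2313) and Σ D·Y over m':
  (-0.5423+0.1646i)·(+0.2588+0.0406i)  (+0.1161-0.0453i)·(-0.3850-0.0401i)  (+0.3582-0.1730i)·(+0.0923+0.0048i)  (-0.2526+0.1472i)·(+0.3211+0.0000i)  (-0.1839+0.1272i)·(-0.0923+0.0048i)  (+0.3896-0.3168i)·(-0.3850+0.0401i)  (-0.2484+0.2362i)·(-0.2588+0.0406i)
Y_3^-1(R⁻¹ n̂) = -0.306978+0.120113i

Re=-0.3070 Im=0.1201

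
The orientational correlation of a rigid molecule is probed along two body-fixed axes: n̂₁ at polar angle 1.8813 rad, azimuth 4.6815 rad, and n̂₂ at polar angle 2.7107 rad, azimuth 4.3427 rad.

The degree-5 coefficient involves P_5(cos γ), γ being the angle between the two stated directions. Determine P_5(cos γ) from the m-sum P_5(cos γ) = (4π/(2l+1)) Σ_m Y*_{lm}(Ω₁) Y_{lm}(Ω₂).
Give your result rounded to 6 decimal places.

-0.276383

Expand P_5 via completeness: Σ_{m} conj(Y_{5,m}) at Ω₁ times Y_{5,m} at Ω₂ —
  m=-5: (-0.055883, -0.358952) × (-0.005674, -0.001617) = (-0.000263, 0.002127)  (running Σ = (-0.000263, 0.002127))
  m=-4: (-0.365813, 0.045430) × (-0.003730, -0.040416) = (0.003201, 0.014615)  (running Σ = (0.002937, 0.016742))
  m=-3: (-0.004417, -0.047525) × (0.145113, -0.072209) = (-0.004073, -0.006578)  (running Σ = (-0.001135, 0.010165))
  m=-2: (-0.337350, 0.020867) × (0.293103, 0.267296) = (-0.104456, -0.084056)  (running Σ = (-0.105592, -0.073891))
  m=-1: (0.001167, 0.037779) × (-0.181471, 0.468306) = (-0.017904, -0.006309)  (running Σ = (-0.123495, -0.080200))
  m=0: (-0.322106, -0.000000) × (-0.015704, 0.000000) = (0.005058, 0.000000)  (running Σ = (-0.118437, -0.080200))
  m=1: (-0.001167, 0.037779) × (0.181471, 0.468306) = (-0.017904, 0.006309)  (running Σ = (-0.136341, -0.073891))
  m=2: (-0.337350, -0.020867) × (0.293103, -0.267296) = (-0.104456, 0.084056)  (running Σ = (-0.240797, 0.010165))
  m=3: (0.004417, -0.047525) × (-0.145113, -0.072209) = (-0.004073, 0.006578)  (running Σ = (-0.244870, 0.016742))
  m=4: (-0.365813, -0.045430) × (-0.003730, 0.040416) = (0.003201, -0.014615)  (running Σ = (-0.241669, 0.002127))
  m=5: (0.055883, -0.358952) × (0.005674, -0.001617) = (-0.000263, -0.002127)  (running Σ = (-0.241933, -0.000000))
Total Σ_m = (-0.241933, -0.000000). Multiply by 1.142397: (-0.276383, -0.000000). P_5(cos γ) = -0.276383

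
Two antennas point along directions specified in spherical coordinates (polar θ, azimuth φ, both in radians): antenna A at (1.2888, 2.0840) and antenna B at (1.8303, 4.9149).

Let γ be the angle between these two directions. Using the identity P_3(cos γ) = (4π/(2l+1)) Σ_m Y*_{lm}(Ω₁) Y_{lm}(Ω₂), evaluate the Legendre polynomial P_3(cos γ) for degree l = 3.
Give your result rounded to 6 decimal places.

-0.746562

Addition theorem: P_3(cos γ) = (4π/7) Σ_m Y*_{lm}(Ω₁) Y_{lm}(Ω₂), m = −3…3:
  m=-3: (0.369532, -0.011528) × (-0.215038, -0.309295) = (-0.083029, -0.111815)  (running Σ = (-0.083029, -0.111815))
  m=-2: (-0.135880, -0.224442) × (0.225155, -0.096530) = (-0.052259, -0.037418)  (running Σ = (-0.135288, -0.149233))
  m=-1: (0.093396, -0.165722) × (-0.042142, -0.205243) = (-0.037949, -0.012185)  (running Σ = (-0.173238, -0.161419))
  m=0: (-0.271329, -0.000000) × (0.255747, 0.000000) = (-0.069391, -0.000000)  (running Σ = (-0.242629, -0.161419))
  m=1: (-0.093396, -0.165722) × (0.042142, -0.205243) = (-0.037949, 0.012185)  (running Σ = (-0.280578, -0.149233))
  m=2: (-0.135880, 0.224442) × (0.225155, 0.096530) = (-0.052259, 0.037418)  (running Σ = (-0.332838, -0.111815))
  m=3: (-0.369532, -0.011528) × (0.215038, -0.309295) = (-0.083029, 0.111815)  (running Σ = (-0.415867, 0.000000))
Σ over m = (-0.415867, 0.000000); ×(4π/7) → (-0.746562, 0.000000). Real part: -0.746562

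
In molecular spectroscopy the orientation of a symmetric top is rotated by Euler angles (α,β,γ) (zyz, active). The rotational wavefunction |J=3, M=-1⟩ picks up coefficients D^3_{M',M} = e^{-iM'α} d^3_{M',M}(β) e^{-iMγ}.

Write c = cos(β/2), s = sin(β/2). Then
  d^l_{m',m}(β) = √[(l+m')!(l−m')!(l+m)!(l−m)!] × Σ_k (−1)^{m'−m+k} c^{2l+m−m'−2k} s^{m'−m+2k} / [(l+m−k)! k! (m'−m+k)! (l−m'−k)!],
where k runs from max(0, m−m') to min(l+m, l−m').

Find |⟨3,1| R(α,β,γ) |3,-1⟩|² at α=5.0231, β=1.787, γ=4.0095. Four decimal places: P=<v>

Split into d^3_{1,-1}(β=1.7870) × two z-phases.
c=cos(1.787000/2)=0.626688, s=sin(1.787000/2)=0.779270; N=√[24·2·2·24]=48.000000
The bounds max(0,m−m')=0 and min(l+m,l−m')=2 give 3 terms
  k=0: (−1)^2·48.0000/(8)·0.6267^4·0.7793^2 = +0.561997
  k=1: (−1)^3·48.0000/(6)·0.6267^2·0.7793^4 = -1.158631
  k=2: (−1)^4·48.0000/(48)·0.6267^0·0.7793^6 = +0.223938
d^3_{1,-1}(1.7870) = +0.561997 -1.158631 +0.223938 = -0.372696
|D^3_{1,-1}|² = |d^3_{1,-1}(β)|² = (-0.372696)² = 0.138902 (the z-rotation phases have unit modulus)

P=0.1389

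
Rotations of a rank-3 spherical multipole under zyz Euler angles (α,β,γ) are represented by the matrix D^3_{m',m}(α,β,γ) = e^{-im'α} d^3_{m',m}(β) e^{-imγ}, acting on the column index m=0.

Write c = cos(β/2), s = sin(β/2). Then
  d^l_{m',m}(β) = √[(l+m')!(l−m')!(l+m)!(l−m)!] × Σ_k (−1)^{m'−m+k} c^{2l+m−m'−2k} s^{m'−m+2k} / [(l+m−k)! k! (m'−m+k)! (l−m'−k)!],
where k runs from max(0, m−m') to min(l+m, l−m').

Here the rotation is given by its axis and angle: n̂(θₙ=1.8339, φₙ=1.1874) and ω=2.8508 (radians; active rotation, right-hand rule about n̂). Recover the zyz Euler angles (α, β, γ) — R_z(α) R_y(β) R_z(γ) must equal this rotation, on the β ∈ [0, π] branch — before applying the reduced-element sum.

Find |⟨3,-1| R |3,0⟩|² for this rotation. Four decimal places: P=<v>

P=0.3462

Axis–angle → zyz. n̂ = (sinθₙcosφₙ, sinθₙsinφₙ, cosθₙ) = (+0.361200, +0.895485, -0.260079), ω = 2.8508.
R = I cosω + sinω [n̂]ₓ + (1−cosω) n̂n̂ᵀ gives
  R = [-0.702564, +0.707886, +0.072809; +0.558751, +0.612105, -0.559576; -0.440683, -0.352455, -0.825575]
β = atan2(√(R₁₃²+R₂₃²), R₃₃) = 2.542016; α = atan2(R₂₃, R₁₃) mod 2π = 4.841777; γ = atan2(R₃₂, −R₃₁) mod 2π = 5.608570
Split into d^3_{-1,0}(β=2.5420) × two z-phases.
Half-angle: c=0.295318, s=0.955399. N=√(2·24·6·6)=41.569219
k: max(0,(0)−(-1))=1 … min(3+(0),3−(-1))=3
  k=1: (−1)^0·41.5692/(12)·0.2953^5·0.9554^1 = +0.007434
  k=2: (−1)^1·41.5692/(4)·0.2953^3·0.9554^3 = -0.233418
  k=3: (−1)^2·41.5692/(12)·0.2953^1·0.9554^5 = +0.814337
d^3_{-1,0}(2.5420) = +0.007434 -0.233418 +0.814337 = +0.588353
|D^3_{-1,0}|² = |d^3_{-1,0}(β)|² = (+0.588353)² = 0.346159 (the z-rotation phases have unit modulus)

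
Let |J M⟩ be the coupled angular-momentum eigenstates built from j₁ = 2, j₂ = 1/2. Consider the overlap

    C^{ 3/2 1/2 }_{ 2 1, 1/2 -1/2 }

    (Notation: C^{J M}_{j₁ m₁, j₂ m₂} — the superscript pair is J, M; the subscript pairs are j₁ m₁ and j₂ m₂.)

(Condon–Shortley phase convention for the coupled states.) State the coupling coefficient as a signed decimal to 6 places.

+√(3/5) ≈ +0.774597

triangle: 1!*3!*0!/5! = 6/120
(j±m)!: 3!*1!*0!*1!*2!*1! = 12
prefactor² = (2J+1)*Δ*N² = 12/5
  k=0: +1/(0!*1!*1!*0!*2!*0!) = 1/2
Σ = 1/2  ⇒  CG² = 12/5*(1/2)² = 3/5
CG = +√(3/5) = +0.774597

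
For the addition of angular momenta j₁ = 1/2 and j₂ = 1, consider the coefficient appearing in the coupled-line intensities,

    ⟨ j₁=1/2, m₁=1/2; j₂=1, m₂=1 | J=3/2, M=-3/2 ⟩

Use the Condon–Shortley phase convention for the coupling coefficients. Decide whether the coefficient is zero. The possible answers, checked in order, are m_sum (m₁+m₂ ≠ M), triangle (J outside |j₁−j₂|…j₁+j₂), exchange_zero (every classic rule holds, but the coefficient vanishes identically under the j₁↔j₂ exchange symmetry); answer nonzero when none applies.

m-sum: m₁+m₂ = 1/2+1 = 3/2, M = -3/2  ✗ ⇒ coefficient is 0

m_sum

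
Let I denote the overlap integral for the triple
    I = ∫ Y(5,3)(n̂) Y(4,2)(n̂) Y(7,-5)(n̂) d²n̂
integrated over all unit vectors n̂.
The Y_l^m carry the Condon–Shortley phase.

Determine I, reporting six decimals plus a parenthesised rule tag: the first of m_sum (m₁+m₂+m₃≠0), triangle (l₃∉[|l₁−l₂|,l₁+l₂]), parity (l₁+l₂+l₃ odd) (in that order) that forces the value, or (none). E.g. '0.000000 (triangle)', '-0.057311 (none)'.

-0.151274 (none)

Checks pass: Σm=0; 16 even; l₃=7∈[1,9].
(2·5+1)(2·4+1)(2·7+1) = 1485
Δ: 2! 8! 6! / 17! → 1/6126120
sum: t=0:+1/69120 t=1:−1/20736 t=2:+1/69120 = -1/51840
3j²(5 4 7; 0 0 0) = Δ·Π!·Σ² = 280/21879  (sign +1)
sum: t=0:+1/2073600 t=1:−1/604800 t=2:+1/3870720 = -53/58060800
3j²(5 4 7; 3 2 -5) = Δ·Π!·Σ² = 2809/185640  (sign -1)
combine: 4πI² = 1485·280/21879·2809/185640 = 14045/48841
take √, sign -1: I = -0.15127378
No selection rule forces the value: the integral is nonzero (none).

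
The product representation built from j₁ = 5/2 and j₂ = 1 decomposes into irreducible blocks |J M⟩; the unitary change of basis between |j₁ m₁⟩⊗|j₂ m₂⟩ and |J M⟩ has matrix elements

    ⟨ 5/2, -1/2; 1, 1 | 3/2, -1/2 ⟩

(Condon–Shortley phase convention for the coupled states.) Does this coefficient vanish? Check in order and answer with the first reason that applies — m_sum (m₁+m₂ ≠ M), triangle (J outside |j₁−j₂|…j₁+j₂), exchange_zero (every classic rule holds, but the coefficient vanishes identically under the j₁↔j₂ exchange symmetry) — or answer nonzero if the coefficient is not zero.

m_sum

m-sum: m₁+m₂ = -1/2+1 = 1/2, M = -1/2  ✗ ⇒ coefficient is 0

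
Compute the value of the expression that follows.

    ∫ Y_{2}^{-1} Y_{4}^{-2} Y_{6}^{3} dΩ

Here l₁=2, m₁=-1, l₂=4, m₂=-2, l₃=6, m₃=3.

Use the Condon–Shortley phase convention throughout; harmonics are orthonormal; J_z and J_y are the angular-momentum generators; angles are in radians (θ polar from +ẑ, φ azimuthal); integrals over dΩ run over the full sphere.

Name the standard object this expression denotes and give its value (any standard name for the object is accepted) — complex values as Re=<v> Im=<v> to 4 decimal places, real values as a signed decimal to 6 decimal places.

This is a Gaunt coefficient — the integral of a triple product of spherical harmonics over the sphere.
Checks pass: Σm=0; 12 even; l₃=6∈[2,6].
(2·2+1)(2·4+1)(2·6+1) = 585
Δ: 0! 4! 8! / 13! → 1/6435
sum: t=0:+1/2304 = 1/2304
3j²(2 4 6; 0 0 0) = Δ·Π!·Σ² = 5/143  (sign +1)
sum: t=0:+1/8640 = 1/8640
3j²(2 4 6; -1 -2 3) = Δ·Π!·Σ² = 28/715  (sign -1)
combine: 4πI² = 585·5/143·28/715 = 1260/1573
take √, sign -1: I = -0.25247360

Gaunt coefficient, -0.252474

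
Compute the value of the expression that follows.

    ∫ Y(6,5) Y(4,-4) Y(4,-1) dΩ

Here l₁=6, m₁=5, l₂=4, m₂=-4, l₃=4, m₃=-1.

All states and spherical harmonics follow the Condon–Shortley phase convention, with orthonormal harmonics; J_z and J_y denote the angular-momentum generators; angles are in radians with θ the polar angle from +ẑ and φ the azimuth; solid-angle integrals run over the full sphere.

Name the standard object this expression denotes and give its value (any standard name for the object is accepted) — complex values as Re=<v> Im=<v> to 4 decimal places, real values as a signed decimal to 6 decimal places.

This is a Gaunt coefficient — the integral of a triple product of spherical harmonics over the sphere.
m-sum 0 ✓  L=14 even ✓  2≤4≤10 ✓
Π(2lᵢ+1) = 13×9×9 = 1053
triangle coeff Δ(6,4,4) = 1/1261260
Σ_t [2,4]: t=2:+1/4608 t=3:−1/1296 t=4:+1/4608 = -7/20736
(3j)²=20/1287 [(6 4 4; 0 0 0)], sign=-1
Σ_t [0,0]: t=0:+1/172800 = 1/172800
(3j)²=2/65 [(6 4 4; 5 -4 -1)], sign=-1
⇒ 4πI² = 72/143
I = (+1)√(72/143/(4π)) = 0.20016738

Gaunt coefficient, +0.200167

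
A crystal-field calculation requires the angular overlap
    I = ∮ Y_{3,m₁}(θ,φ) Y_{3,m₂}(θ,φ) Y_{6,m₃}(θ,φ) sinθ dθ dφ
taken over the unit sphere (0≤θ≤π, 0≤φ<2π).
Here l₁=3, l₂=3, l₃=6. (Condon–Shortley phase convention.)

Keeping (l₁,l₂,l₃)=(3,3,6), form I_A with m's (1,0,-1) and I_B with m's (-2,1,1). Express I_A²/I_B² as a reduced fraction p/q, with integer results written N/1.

l's match ⇒ only the (l;m) 3-j factors differ between A and B.
A: triangle coeff Δ(3,3,6) = 1/12012; Σ_t [0,0]: t=0:+1/1728 = 1/1728; (3j)²=25/858 [(3 3 6; 1 0 -1)], sign=-1
B: triangle coeff Δ(3,3,6) = 1/12012; Σ_t [0,0]: t=0:+1/5760 = 1/5760; (3j)²=5/572 [(3 3 6; -2 1 1)], sign=-1
I_A²/I_B² = (25/858)/(5/572) = 10/3

10/3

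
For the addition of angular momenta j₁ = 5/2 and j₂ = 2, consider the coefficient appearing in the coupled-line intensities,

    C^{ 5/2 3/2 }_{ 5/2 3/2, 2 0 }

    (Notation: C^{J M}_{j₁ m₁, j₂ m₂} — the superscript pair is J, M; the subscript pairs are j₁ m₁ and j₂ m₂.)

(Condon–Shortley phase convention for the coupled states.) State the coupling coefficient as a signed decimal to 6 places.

−√(1/70) ≈ -0.119523

√[6·2!3!2!/8! · 4!1!2!2!4!1!] = √(288/35)
  +(−1)^0/∏(0,2,1,2,2,0)! = 1/8  (running 1/8)
  +(−1)^1/∏(1,1,0,1,3,1)! = -1/6  (running -1/24)
⟨..|..⟩ = √(288/35)·(-1/24) = -0.119523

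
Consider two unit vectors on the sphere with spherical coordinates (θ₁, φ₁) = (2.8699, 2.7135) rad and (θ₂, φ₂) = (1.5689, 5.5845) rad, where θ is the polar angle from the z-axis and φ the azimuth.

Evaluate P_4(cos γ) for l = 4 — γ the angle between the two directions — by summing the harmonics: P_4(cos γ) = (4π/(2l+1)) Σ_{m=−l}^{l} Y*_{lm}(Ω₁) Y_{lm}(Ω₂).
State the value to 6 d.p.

Expand P_4 via completeness: Σ_{m} conj(Y_{4,m}) at Ω₁ times Y_{4,m} at Ω₂ —
  m=-4: (-0.000324-0.002272i) × (-0.416176+0.150433i) = +0.000477+0.000897i  (running Σ = +0.000477+0.000897i)
  m=-3: (+0.006586-0.022354i) × (-0.001190+0.002054i) = +0.000038+0.000040i  (running Σ = +0.000515+0.000937i)
  m=-2: (+0.086768-0.100012i) × (-0.057723-0.329496i) = -0.037962-0.022817i  (running Σ = -0.037447-0.021880i)
  m=-1: (+0.388969-0.177492i) × (-0.002061-0.001731i) = -0.001109-0.000308i  (running Σ = -0.038556-0.022187i)
  m=0: (+0.560748-0.000000i) × (+0.317345+0.000000i) = +0.177951+0.000000i  (running Σ = +0.139394-0.022187i)
  m=1: (-0.388969-0.177492i) × (+0.002061-0.001731i) = -0.001109+0.000308i  (running Σ = +0.138286-0.021880i)
  m=2: (+0.086768+0.100012i) × (-0.057723+0.329496i) = -0.037962+0.022817i  (running Σ = +0.100323+0.000937i)
  m=3: (-0.006586-0.022354i) × (+0.001190+0.002054i) = +0.000038-0.000040i  (running Σ = +0.100361+0.000897i)
  m=4: (-0.000324+0.002272i) × (-0.416176-0.150433i) = +0.000477-0.000897i  (running Σ = +0.100838-0.000000i)
Total Σ_m = +0.100838-0.000000i. Multiply by 1.396263: +0.140796-0.000000i. P_4(cos γ) = 0.140796

0.140796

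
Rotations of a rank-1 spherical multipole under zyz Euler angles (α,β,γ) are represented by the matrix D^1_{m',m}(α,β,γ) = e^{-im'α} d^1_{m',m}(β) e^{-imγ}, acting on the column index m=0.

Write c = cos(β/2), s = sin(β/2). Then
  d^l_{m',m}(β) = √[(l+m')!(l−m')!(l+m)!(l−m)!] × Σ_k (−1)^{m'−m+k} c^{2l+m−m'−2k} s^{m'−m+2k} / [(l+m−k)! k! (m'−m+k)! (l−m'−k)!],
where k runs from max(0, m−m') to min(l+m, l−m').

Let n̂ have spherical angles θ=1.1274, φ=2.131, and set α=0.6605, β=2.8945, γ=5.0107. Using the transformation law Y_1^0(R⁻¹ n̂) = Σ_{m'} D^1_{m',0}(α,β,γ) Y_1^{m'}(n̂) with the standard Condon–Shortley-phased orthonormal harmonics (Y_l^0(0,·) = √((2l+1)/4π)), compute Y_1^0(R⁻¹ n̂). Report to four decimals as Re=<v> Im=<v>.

Need the full column D^1_{m',0} for m'=−1..1 at α=0.6605, β=2.8945, γ=5.0107.
cos(β/2)=0.123232, sin(β/2)=0.992378
d^1_{-1,0}: single k=1 term ⇒ +0.172948;  D = +0.136575+0.106106i
d^1_{0,0}: k∈[0..1] ⇒ +0.015186 -0.984814 = -0.969628;  D = -0.969628+0.000000i
d^1_{1,0}: single k=0 term ⇒ -0.172948;  D = -0.136575+0.106106i
Y_1^{m'}(θ=1.1274,φ=2.131) and Σ D·Y over m':
  (+0.1366+0.1061i)·(-0.1658-0.2644i)  (-0.9696+0.0000i)·(+0.2096+0.0000i)  (-0.1366+0.1061i)·(+0.1658-0.2644i)
Y_1^0(R⁻¹ n̂) = -0.192440+0.000000i

Re=-0.1924 Im=0.0000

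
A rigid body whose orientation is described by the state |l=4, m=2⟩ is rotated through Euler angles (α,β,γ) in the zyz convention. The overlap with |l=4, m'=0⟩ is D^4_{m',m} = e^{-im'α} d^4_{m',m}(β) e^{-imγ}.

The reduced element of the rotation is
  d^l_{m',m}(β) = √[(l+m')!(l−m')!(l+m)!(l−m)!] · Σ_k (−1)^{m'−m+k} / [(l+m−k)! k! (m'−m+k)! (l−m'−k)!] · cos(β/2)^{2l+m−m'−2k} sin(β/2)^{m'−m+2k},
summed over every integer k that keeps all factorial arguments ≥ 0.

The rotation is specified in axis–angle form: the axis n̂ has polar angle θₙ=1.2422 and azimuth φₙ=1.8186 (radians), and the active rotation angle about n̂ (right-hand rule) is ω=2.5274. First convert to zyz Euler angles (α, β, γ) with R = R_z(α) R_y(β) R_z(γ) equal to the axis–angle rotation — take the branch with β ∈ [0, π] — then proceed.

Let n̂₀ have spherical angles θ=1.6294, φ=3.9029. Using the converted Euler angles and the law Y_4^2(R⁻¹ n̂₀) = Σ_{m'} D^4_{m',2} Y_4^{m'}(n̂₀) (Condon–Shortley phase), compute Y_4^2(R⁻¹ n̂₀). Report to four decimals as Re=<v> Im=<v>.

Axis–angle → zyz. n̂ = (sinθₙcosφₙ, sinθₙsinφₙ, cosθₙ) = (-0.232152, +0.917584, +0.322715), ω = 2.5274.
R = I cosω + sinω [n̂]ₓ + (1−cosω) n̂n̂ᵀ gives
  R = [-0.719300, -0.573087, +0.392657; -0.201127, +0.712805, +0.671906; -0.664948, +0.404328, -0.627983]
β = atan2(√(R₁₃²+R₂₃²), R₃₃) = 2.249755; α = atan2(R₂₃, R₁₃) mod 2π = 1.041932; γ = atan2(R₃₂, −R₃₁) mod 2π = 0.546324
Need the full column D^4_{m',2} for m'=−4..4 at α=1.0419, β=2.2498, γ=0.5463.
cos(β/2)=0.431287, sin(β/2)=0.902215
d^4_{-4,2}: single k=6 term ⇒ +0.530850;  D = -0.529676+0.035283i
d^4_{-3,2}: k∈[5..6] ⇒ +0.538312 -0.785236 = -0.246923;  D = +0.110141-0.220998i
d^4_{-2,2}: k∈[4..6] ⇒ +0.343872 -1.203854 +0.439015 = -0.420967;  D = -0.230552-0.352219i
d^4_{-1,2}: k∈[3..5] ⇒ +0.154980 -1.017314 +0.890373 = +0.028039;  D = +0.028003-0.001421i
d^4_{0,2}: k∈[2..4] ⇒ +0.049698 -0.579956 +0.951730 = +0.421471;  D = +0.193934-0.374203i
d^4_{1,2}: k∈[1..3] ⇒ +0.010625 -0.232471 +0.678210 = +0.456363;  D = -0.243875-0.385736i
d^4_{2,2}: k∈[0..2] ⇒ +0.001197 -0.062864 +0.343872 = +0.282205;  D = -0.282033+0.009853i
d^4_{3,2}: k∈[0..1] ⇒ -0.009370 +0.123012 = +0.113642;  D = -0.053878+0.100058i
d^4_{4,2}: single k=0 term ⇒ +0.027720;  D = +0.014441+0.023661i
Y_4^{m'}(θ=1.6294,φ=3.9029) and Σ D·Y over m':
  (-0.5297+0.0353i)·(-0.4375-0.0423i)  (+0.1101-0.2210i)·(-0.0477-0.0552i)  (-0.2306-0.3522i)·(-0.0157+0.3250i)  (+0.0280-0.0014i)·(-0.0596+0.0568i)  (+0.1939-0.3742i)·(+0.3065+0.0000i)  (-0.2439-0.3857i)·(+0.0596+0.0568i)  (-0.2820+0.0099i)·(-0.0157-0.3250i)  (-0.0539+0.1001i)·(+0.0477-0.0552i)  (+0.0144+0.0237i)·(-0.4375+0.0423i)
Y_4^2(R⁻¹ n̂) = +0.402321-0.118326i

Re=0.4023 Im=-0.1183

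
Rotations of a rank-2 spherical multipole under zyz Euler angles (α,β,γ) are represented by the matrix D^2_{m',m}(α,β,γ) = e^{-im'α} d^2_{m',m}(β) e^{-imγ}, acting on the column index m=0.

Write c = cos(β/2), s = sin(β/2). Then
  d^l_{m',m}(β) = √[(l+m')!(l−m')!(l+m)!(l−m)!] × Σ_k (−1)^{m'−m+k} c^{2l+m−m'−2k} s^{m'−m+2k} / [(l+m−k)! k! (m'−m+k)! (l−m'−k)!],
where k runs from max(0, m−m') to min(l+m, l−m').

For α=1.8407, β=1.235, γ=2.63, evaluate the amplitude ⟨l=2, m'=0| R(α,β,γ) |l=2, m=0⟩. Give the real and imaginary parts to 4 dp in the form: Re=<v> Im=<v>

Split into d^2_{0,0}(β=1.2350) × two z-phases.
c=cos(1.235000/2)=0.815328, s=sin(1.235000/2)=0.578999; N=√[2·2·2·2]=4.000000
Admissible k: 0..2 (factorial args all ≥0)
  k=0: (−1)^0·4.0000/(4)·0.8153^4·0.5790^0 = +0.441907
  k=1: (−1)^1·4.0000/(1)·0.8153^2·0.5790^2 = -0.891416
  k=2: (−1)^2·4.0000/(4)·0.8153^0·0.5790^4 = +0.112385
d^2_{0,0}(1.2350) = +0.441907 -0.891416 +0.112385 = -0.337124
Attach z-rotation phases: D = e^{-i(0)(1.8407)}·(-0.337124)·e^{-i(0)(2.6300)} = -0.337124+0.000000i

Re=-0.3371 Im=0.0000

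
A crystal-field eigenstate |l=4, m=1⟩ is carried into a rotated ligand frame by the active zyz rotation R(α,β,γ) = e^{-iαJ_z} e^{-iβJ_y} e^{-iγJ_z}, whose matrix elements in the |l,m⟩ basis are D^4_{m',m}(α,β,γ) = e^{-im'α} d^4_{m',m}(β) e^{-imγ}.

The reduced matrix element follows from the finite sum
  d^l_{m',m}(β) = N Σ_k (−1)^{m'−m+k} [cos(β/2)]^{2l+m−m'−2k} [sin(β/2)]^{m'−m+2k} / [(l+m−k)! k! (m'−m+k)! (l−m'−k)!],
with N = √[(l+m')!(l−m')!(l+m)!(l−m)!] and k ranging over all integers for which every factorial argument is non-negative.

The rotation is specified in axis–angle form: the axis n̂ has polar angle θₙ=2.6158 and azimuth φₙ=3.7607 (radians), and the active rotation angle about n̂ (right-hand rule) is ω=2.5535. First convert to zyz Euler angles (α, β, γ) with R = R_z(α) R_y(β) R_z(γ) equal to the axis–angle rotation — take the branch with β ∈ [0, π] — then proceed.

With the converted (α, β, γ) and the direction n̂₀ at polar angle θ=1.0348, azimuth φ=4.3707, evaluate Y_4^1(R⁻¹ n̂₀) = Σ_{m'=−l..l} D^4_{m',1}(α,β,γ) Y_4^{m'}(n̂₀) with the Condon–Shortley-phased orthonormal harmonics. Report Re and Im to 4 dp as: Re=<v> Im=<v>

Axis–angle → zyz. n̂ = (sinθₙcosφₙ, sinθₙsinφₙ, cosθₙ) = (-0.408745, -0.291256, -0.864926), ω = 2.5535.
R = I cosω + sinω [n̂]ₓ + (1−cosω) n̂n̂ᵀ gives
  R = [-0.525924, +0.697938, +0.486093; -0.261741, -0.676592, +0.688270; +0.809256, +0.234747, +0.538515]
β = atan2(√(R₁₃²+R₂₃²), R₃₃) = 1.002123; α = atan2(R₂₃, R₁₃) mod 2π = 0.955886; γ = atan2(R₃₂, −R₃₁) mod 2π = 2.859264
Need the full column D^4_{m',1} for m'=−4..4 at α=0.9559, β=1.0021, γ=2.8593.
cos(β/2)=0.877073, sin(β/2)=0.480357
d^4_{-4,1}: single k=5 term ⇒ +0.129128;  D = +0.073604+0.106097i
d^4_{-3,1}: k∈[4..5] ⇒ +0.416791 -0.075011 = +0.341780;  D = +0.341768+0.002869i
d^4_{-2,1}: k∈[3..5] ⇒ +0.813553 -0.366044 +0.021959 = +0.469468;  D = +0.274039-0.381187i
d^4_{-1,1}: k∈[2..5] ⇒ +1.050371 -0.945192 +0.141758 -0.002835 = +0.244102;  D = -0.079695-0.230726i
d^4_{0,1}: k∈[1..4] ⇒ +0.857689 -1.543608 +0.463013 -0.023147 = -0.246054;  D = +0.236312+0.068549i
d^4_{1,1}: k∈[0..3] ⇒ +0.350176 -1.575557 +0.945192 -0.094505 = -0.374693;  D = +0.292863-0.233722i
d^4_{2,1}: k∈[0..2] ⇒ -0.813675 +1.220330 -0.244029 = +0.162625;  D = +0.009532+0.162346i
d^4_{3,1}: k∈[0..1] ⇒ +0.833706 -0.416791 = +0.416916;  D = +0.354059+0.220139i
d^4_{4,1}: single k=0 term ⇒ -0.430492;  D = -0.396573+0.167491i
Y_4^{m'}(θ=1.0348,φ=4.3707) and Σ D·Y over m':
  (+0.0736+0.1061i)·(+0.0490+0.2368i)  (+0.3418+0.0029i)·(+0.3472-0.2109i)  (+0.2740-0.3812i)·(-0.1583-0.1289i)  (-0.0797-0.2307i)·(+0.0817-0.2298i)  (+0.2363+0.0685i)·(-0.2585+0.0000i)  (+0.2929-0.2337i)·(-0.0817-0.2298i)  (+0.0095+0.1623i)·(-0.1583+0.1289i)  (+0.3541+0.2201i)·(-0.3472-0.2109i)  (-0.3966+0.1675i)·(+0.0490-0.2368i)
Y_4^1(R⁻¹ n̂) = -0.271779-0.163348i

Re=-0.2718 Im=-0.1633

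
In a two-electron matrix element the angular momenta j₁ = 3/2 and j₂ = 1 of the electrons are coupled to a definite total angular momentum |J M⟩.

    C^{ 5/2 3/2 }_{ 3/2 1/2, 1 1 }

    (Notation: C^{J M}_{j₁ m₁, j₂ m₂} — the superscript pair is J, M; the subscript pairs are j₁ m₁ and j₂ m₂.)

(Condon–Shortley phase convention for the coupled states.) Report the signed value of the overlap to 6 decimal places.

triangle: 0!·3!·2!/6! = 12/720
(j±m)!: 2!·1!·2!·0!·4!·1! = 96
prefactor² = (2J+1)·Δ·N² = 48/5
  k=0: +1/(0!·0!·1!·2!·2!·0!) = 1/4
Σ = 1/4  ⇒  CG² = 48/5·(1/4)² = 3/5
CG = +√(3/5) = +0.774597

+0.774597  (= +√(3/5))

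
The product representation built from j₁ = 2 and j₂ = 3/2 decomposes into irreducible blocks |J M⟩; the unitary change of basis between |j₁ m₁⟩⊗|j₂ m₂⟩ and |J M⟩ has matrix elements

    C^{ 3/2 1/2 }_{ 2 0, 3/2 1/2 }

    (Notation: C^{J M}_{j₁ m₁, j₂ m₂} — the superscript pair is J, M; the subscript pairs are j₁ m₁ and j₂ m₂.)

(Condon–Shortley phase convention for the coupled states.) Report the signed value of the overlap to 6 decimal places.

j₁+j₂−J=2  J+j₁−j₂=2  J−j₁+j₂=1  j₁+j₂+J+1=6
(j₁±m₁, j₂±m₂, J±M) = (2,2,2,1,2,1)
P² = 16/45
sum k=1..2:
  [1] −1/1 = -1
  [2] +1/4 = 1/4
S = -3/4
C² = P²·S² = 1/5 ; C = -0.447214

−√(1/5) = -0.447214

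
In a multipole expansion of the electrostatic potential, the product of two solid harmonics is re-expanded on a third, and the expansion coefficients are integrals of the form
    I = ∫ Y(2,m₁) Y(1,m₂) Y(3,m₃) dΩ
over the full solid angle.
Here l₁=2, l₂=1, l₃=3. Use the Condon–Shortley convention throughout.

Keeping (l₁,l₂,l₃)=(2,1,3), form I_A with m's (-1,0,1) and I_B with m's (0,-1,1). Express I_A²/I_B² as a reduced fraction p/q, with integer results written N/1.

4/3

l's match ⇒ only the (l;m) 3-j factors differ between A and B.
A: triangle coeff Δ(2,1,3) = 1/105; Σ_t [0,0]: t=0:+1/6 = 1/6; (3j)²=8/105 [(2 1 3; -1 0 1)], sign=+1
B: triangle coeff Δ(2,1,3) = 1/105; Σ_t [0,0]: t=0:+1/8 = 1/8; (3j)²=2/35 [(2 1 3; 0 -1 1)], sign=+1
I_A²/I_B² = (8/105)/(2/35) = 4/3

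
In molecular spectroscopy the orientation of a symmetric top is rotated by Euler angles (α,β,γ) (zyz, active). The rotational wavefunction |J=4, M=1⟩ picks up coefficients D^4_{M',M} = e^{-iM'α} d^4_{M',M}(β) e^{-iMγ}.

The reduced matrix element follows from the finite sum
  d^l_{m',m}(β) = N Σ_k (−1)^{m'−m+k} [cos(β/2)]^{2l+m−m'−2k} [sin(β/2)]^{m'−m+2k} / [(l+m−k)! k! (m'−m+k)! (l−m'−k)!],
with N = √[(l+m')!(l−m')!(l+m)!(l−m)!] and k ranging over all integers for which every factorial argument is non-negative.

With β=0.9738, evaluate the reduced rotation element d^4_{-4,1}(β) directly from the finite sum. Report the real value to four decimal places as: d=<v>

d=0.1158

d^4_{-4,1}(β=0.9738) via the finite sum:
c=cos(0.973800/2)=0.883788, s=sin(0.973800/2)=0.467888; N=√[1·40320·120·6]=5387.986637
k∈{5} keeps every argument non-negative
  k=5: (−1)^0·5387.9866/(720)·0.8838^3·0.4679^5 = +0.115837
d^4_{-4,1}(0.9738) = +0.115837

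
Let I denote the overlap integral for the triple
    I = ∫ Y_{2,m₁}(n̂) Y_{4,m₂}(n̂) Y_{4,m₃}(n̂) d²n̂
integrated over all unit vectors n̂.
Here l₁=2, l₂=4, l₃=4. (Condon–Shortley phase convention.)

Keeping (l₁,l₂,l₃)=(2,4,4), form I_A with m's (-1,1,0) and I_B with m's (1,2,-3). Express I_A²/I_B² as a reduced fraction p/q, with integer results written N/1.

2/35

Shared (l₁,l₂,l₃)=(2,4,4): N and (l;000)² cancel in I_A²/I_B².
A: Δ = 2!·2!·6!/11! = 1/13860; Racah Σ t=1..2: t=1:−1/96 t=2:+1/72 = 1/288; ⇒ 3j(2 4 4; -1 1 0)² = 1/462, sgn +1
B: Δ = 2!·2!·6!/11! = 1/13860; Racah Σ t=0..1: t=0:+1/1440 t=1:−1/240 = -1/288; ⇒ 3j(2 4 4; 1 2 -3)² = 5/132, sgn +1
I_A²/I_B² = (1/462)/(5/132) = 2/35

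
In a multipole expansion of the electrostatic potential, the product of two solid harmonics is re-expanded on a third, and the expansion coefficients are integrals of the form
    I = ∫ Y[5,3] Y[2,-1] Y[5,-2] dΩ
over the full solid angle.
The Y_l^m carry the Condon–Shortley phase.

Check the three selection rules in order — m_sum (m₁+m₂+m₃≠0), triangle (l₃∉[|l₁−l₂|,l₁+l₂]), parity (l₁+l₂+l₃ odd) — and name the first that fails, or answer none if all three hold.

azimuthal sum: 3 − 1 − 2 = 0  ✓
3 ≤ 5 ≤ 7 (triangle on l)  ✓
L = 5 + 2 + 5 = 12 (even)  ✓

none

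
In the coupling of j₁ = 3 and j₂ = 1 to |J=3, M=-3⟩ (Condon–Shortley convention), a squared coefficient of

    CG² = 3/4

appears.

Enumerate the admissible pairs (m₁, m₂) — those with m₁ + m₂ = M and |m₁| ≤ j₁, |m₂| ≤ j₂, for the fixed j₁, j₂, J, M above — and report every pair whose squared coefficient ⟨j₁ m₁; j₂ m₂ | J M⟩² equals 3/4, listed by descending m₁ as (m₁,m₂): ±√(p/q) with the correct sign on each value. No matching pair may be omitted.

(-3,0): −√(3/4)

Admissible pairs with m₁+m₂ = M = -3: (-3,0), (-2,-1)
  (m₁,m₂)=(-2,-1): CG² = 1/4, CG = +√(1/4)
  (m₁,m₂)=(-3,0): CG² = 3/4, CG = −√(3/4)   ← matches the target
Pairs with CG² = 3/4: (-3,0): −√(3/4)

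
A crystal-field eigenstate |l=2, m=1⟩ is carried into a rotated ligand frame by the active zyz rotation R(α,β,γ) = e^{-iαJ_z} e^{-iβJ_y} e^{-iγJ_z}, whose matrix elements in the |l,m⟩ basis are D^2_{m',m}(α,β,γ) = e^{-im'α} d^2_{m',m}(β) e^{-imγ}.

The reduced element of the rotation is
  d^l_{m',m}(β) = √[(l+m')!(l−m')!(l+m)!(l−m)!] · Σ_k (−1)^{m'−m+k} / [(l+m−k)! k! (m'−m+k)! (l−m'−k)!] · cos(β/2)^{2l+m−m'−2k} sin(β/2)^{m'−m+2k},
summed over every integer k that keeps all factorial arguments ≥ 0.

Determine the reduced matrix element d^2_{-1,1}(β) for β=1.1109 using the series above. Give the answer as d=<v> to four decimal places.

d^2_{-1,1}(β=1.1109) via the finite sum:
Half-angle: c=0.849663, s=0.527326. N=√(1·6·6·1)=6.000000
The bounds max(0,m−m')=2 and min(l+m,l−m')=3 give 2 terms
  k=2: (−1)^0·6.0000/(2)·0.8497^2·0.5273^2 = +0.602244
  k=3: (−1)^1·6.0000/(6)·0.8497^0·0.5273^4 = -0.077324
d^2_{-1,1}(1.1109) = +0.602244 -0.077324 = +0.524920

d=0.5249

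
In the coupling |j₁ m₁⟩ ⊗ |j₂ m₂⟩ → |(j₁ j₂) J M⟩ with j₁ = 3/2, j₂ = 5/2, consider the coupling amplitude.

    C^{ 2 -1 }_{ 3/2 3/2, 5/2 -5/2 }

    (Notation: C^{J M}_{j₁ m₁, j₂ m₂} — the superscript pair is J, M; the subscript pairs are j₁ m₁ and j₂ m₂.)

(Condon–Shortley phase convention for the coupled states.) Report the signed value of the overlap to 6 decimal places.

+0.597614  (= +√(5/14))

√[5·2!1!3!/7! · 3!0!0!5!1!3!] = √(360/7)
  +(−1)^0/∏(0,2,0,0,1,3)! = 1/12  (running 1/12)
⟨..|..⟩ = √(360/7)·(1/12) = +0.597614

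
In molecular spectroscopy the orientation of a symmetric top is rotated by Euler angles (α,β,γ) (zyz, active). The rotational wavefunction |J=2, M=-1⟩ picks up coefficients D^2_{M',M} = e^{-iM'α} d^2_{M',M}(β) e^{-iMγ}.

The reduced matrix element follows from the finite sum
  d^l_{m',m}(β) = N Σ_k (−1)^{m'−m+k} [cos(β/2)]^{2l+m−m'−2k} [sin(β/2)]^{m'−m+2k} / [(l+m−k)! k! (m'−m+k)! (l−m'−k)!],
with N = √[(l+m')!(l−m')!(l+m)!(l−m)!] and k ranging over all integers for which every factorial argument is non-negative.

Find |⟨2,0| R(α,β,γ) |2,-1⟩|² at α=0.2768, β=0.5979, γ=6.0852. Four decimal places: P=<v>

P=0.3247

Split into d^2_{0,-1}(β=0.5979) × two z-phases.
With c≡cos(β/2)=0.955646 and s≡sin(β/2)=0.294517, N=[2·2·1·6]^{1/2}=4.898979
Admissible k: 0..1 (factorial args all ≥0)
  k=0: (−1)^1·4.8990/(2)·0.9556^3·0.2945^1 = -0.629618
  k=1: (−1)^2·4.8990/(2)·0.9556^1·0.2945^3 = +0.059800
d^2_{0,-1}(0.5979) = -0.629618 +0.059800 = -0.569818
|D^2_{0,-1}|² = |d^2_{0,-1}(β)|² = (-0.569818)² = 0.324693 (the z-rotation phases have unit modulus)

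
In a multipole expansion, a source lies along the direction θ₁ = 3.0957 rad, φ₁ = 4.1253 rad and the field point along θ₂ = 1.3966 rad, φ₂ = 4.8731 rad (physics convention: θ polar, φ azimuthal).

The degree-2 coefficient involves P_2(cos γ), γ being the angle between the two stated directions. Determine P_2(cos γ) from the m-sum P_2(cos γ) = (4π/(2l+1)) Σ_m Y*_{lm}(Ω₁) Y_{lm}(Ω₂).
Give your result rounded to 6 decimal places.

Term-by-term m-sum for l=2 (normalisation 4π/5 = 2.513274):
  [-2]  conj(Y_{2,-2})(Ω₁) = -0.000314+0.000750i ; Y_{2,-2}(Ω₂) = -0.355483+0.118365i ; Δ = +0.000023-0.000304i
  [-1]  conj(Y_{2,-1})(Ω₁) = +0.019612+0.029476i ; Y_{2,-1}(Ω₂) = +0.021102+0.130170i ; Δ = -0.003423+0.003175i
  [+0]  conj(Y_{2,0})(Ω₁) = +0.628792-0.000000i ; Y_{2,0}(Ω₂) = -0.286970+0.000000i ; Δ = -0.180444+0.000000i
  [+1]  conj(Y_{2,1})(Ω₁) = -0.019612+0.029476i ; Y_{2,1}(Ω₂) = -0.021102+0.130170i ; Δ = -0.003423-0.003175i
  [+2]  conj(Y_{2,2})(Ω₁) = -0.000314-0.000750i ; Y_{2,2}(Ω₂) = -0.355483-0.118365i ; Δ = +0.000023+0.000304i
Total Σ_m = -0.187245+0.000000i. Multiply by 2.513274: -0.470597+0.000000i. P_2(cos γ) = -0.470597

-0.470597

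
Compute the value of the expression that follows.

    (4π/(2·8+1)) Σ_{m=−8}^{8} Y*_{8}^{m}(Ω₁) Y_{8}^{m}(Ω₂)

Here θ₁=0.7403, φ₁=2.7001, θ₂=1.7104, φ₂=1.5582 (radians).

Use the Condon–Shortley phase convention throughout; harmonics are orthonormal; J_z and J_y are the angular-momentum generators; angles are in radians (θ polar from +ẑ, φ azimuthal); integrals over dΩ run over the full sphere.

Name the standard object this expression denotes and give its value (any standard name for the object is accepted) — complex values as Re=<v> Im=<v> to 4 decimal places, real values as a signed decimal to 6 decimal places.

This sum is the spherical-harmonic addition theorem: it equals the Legendre polynomial P_l(cos γ) of the angle γ between the two directions.
Summing Y*_{l m}(θ₁,φ₁)·Y_{l m}(θ₂,φ₂) over m ∈ [−8, 8]; prefactor 4π/(2·8+1) = 0.739198:
  m=-8: Y*=-0.020423+0.008403i  Y=+0.474235+0.047951i  product -0.010088+0.003006i
  m=-7: Y*=+0.096558+0.004943i  Y=+0.023592-0.266872i  product +0.003597-0.025652i
  m=-6: Y*=-0.224115-0.120301i  Y=+0.251153+0.019018i  product -0.053999-0.034476i
  m=-5: Y*=+0.257898+0.348804i  Y=+0.018376-0.291383i  product +0.106375-0.068737i
  m=-4: Y*=-0.083359-0.421663i  Y=+0.169254+0.008535i  product -0.010510-0.072080i
  m=-3: Y*=-0.020005+0.079566i  Y=+0.011198-0.296184i  product +0.023342+0.006816i
  m=-2: Y*=-0.218071+0.265402i  Y=+0.130781+0.003295i  product -0.029394+0.033991i
  m=-1: Y*=+0.234538-0.110844i  Y=+0.003736-0.296568i  product -0.031997-0.069971i
  m=+0: Y*=+0.271773-0.000000i  Y=+0.119170+0.000000i  product +0.032387+0.000000i
  m=+1: Y*=-0.234538-0.110844i  Y=-0.003736-0.296568i  product -0.031997+0.069971i
  m=+2: Y*=-0.218071-0.265402i  Y=+0.130781-0.003295i  product -0.029394-0.033991i
  m=+3: Y*=+0.020005+0.079566i  Y=-0.011198-0.296184i  product +0.023342-0.006816i
  m=+4: Y*=-0.083359+0.421663i  Y=+0.169254-0.008535i  product -0.010510+0.072080i
  m=+5: Y*=-0.257898+0.348804i  Y=-0.018376-0.291383i  product +0.106375+0.068737i
  m=+6: Y*=-0.224115+0.120301i  Y=+0.251153-0.019018i  product -0.053999+0.034476i
  m=+7: Y*=-0.096558+0.004943i  Y=-0.023592-0.266872i  product +0.003597+0.025652i
  m=+8: Y*=-0.020423-0.008403i  Y=+0.474235-0.047951i  product -0.010088-0.003006i
Σ over m = +0.027039+0.000000i; ×(4π/17) → +0.019987+0.000000i. Real part: 0.019987

Legendre polynomial (addition theorem), +0.019987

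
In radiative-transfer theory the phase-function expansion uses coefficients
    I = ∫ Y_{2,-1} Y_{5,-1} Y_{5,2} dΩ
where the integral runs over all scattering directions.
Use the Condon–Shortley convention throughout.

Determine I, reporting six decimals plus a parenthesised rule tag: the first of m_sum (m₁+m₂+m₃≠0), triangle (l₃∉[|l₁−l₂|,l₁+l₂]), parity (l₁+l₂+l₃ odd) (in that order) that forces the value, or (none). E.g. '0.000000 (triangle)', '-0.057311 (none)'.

Checks pass: Σm=0; 12 even; l₃=5∈[3,7].
(2·2+1)(2·5+1)(2·5+1) = 605
Δ: 2! 2! 8! / 13! → 1/38610
sum: t=0:+1/2880 t=1:−1/576 t=2:+1/2880 = -1/960
3j²(2 5 5; 0 0 0) = Δ·Π!·Σ² = 10/429  (sign +1)
sum: t=1:−1/1440 t=2:+1/2880 = -1/2880
3j²(2 5 5; -1 -1 2) = Δ·Π!·Σ² = 7/715  (sign +1)
combine: 4πI² = 605·10/429·7/715 = 70/507
take √, sign +1: I = 0.10481902
No selection rule forces the value: the integral is nonzero (none).

0.104819 (none)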